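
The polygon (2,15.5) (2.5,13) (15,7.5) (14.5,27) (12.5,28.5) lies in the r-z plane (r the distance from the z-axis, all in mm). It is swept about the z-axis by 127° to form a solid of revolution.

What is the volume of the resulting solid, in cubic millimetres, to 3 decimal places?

Profile (r,z), 5 vertices: (2,15.5) (2.5,13) (15,7.5) (14.5,27) (12.5,28.5)
edge 0: (2,15.5)→(2.5,13)  cross = 2·13 − 2.5·15.5 = -12.7500; (r_i+r_j)·cross = 4.5·-12.7500 = -57.3750
edge 1: (2.5,13)→(15,7.5)  cross = 2.5·7.5 − 15·13 = -176.2500; (r_i+r_j)·cross = 17.5·-176.2500 = -3084.3750
edge 2: (15,7.5)→(14.5,27)  cross = 15·27 − 14.5·7.5 = 296.2500; (r_i+r_j)·cross = 29.5·296.2500 = 8739.3750
edge 3: (14.5,27)→(12.5,28.5)  cross = 14.5·28.5 − 12.5·27 = 75.7500; (r_i+r_j)·cross = 27·75.7500 = 2045.2500
edge 4: (12.5,28.5)→(2,15.5)  cross = 12.5·15.5 − 2·28.5 = 136.7500; (r_i+r_j)·cross = 14.5·136.7500 = 1982.8750
Σcross = 319.7500 → A = |Σcross|/2 = 159.8750 mm²
Σ(r_i+r_j)·cross = 9625.7500 → first moment M = |Σ|/6 = 1604.2917
R_c = M/A = 1604.2917/159.8750 = 10.0347 mm
θ = 127° = 2.216568 rad
V = θ·R_c·A = 2.216568·10.0347·159.8750 = 3556.022 mm³

Volume = 3556.022 mm³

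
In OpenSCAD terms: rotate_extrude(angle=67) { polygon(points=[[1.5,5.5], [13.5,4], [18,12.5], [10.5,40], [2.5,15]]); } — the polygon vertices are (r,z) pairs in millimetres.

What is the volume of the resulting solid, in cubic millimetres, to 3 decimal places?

Profile (r,z), 5 vertices: (1.5,5.5) (13.5,4) (18,12.5) (10.5,40) (2.5,15)
edge 0: (1.5,5.5)→(13.5,4)  cross = 1.5·4 − 13.5·5.5 = -68.2500; (r_i+r_j)·cross = 15·-68.2500 = -1023.7500
edge 1: (13.5,4)→(18,12.5)  cross = 13.5·12.5 − 18·4 = 96.7500; (r_i+r_j)·cross = 31.5·96.7500 = 3047.6250
edge 2: (18,12.5)→(10.5,40)  cross = 18·40 − 10.5·12.5 = 588.7500; (r_i+r_j)·cross = 28.5·588.7500 = 16779.3750
edge 3: (10.5,40)→(2.5,15)  cross = 10.5·15 − 2.5·40 = 57.5000; (r_i+r_j)·cross = 13·57.5000 = 747.5000
edge 4: (2.5,15)→(1.5,5.5)  cross = 2.5·5.5 − 1.5·15 = -8.7500; (r_i+r_j)·cross = 4·-8.7500 = -35.0000
Σcross = 666.0000 → A = |Σcross|/2 = 333.0000 mm²
Σ(r_i+r_j)·cross = 19515.7500 → first moment M = |Σ|/6 = 3252.6250
R_c = M/A = 3252.6250/333.0000 = 9.7676 mm
θ = 67° = 1.169371 rad
V = θ·R_c·A = 1.169371·9.7676·333.0000 = 3803.524 mm³

Volume = 3803.524 mm³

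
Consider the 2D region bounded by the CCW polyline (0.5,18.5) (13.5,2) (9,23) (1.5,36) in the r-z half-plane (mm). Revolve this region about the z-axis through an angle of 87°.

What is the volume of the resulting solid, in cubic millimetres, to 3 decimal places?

Profile (r,z), 4 vertices: (0.5,18.5) (13.5,2) (9,23) (1.5,36)
edge 0: (0.5,18.5)→(13.5,2)  cross = 0.5·2 − 13.5·18.5 = -248.7500; (r_i+r_j)·cross = 14·-248.7500 = -3482.5000
edge 1: (13.5,2)→(9,23)  cross = 13.5·23 − 9·2 = 292.5000; (r_i+r_j)·cross = 22.5·292.5000 = 6581.2500
edge 2: (9,23)→(1.5,36)  cross = 9·36 − 1.5·23 = 289.5000; (r_i+r_j)·cross = 10.5·289.5000 = 3039.7500
edge 3: (1.5,36)→(0.5,18.5)  cross = 1.5·18.5 − 0.5·36 = 9.7500; (r_i+r_j)·cross = 2·9.7500 = 19.5000
Σcross = 343.0000 → A = |Σcross|/2 = 171.5000 mm²
Σ(r_i+r_j)·cross = 6158.0000 → first moment M = |Σ|/6 = 1026.3333
R_c = M/A = 1026.3333/171.5000 = 5.9845 mm
θ = 87° = 1.518436 rad
V = θ·R_c·A = 1.518436·5.9845·171.5000 = 1558.422 mm³

Volume = 1558.422 mm³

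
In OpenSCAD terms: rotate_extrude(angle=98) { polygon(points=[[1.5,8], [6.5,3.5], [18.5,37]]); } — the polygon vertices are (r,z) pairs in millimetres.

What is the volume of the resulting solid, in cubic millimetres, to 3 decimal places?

Volume = 1673.292 mm³

Profile (r,z), 3 vertices: (1.5,8) (6.5,3.5) (18.5,37)
edge 0: (1.5,8)→(6.5,3.5)  cross = 1.5·3.5 − 6.5·8 = -46.7500; (r_i+r_j)·cross = 8·-46.7500 = -374.0000
edge 1: (6.5,3.5)→(18.5,37)  cross = 6.5·37 − 18.5·3.5 = 175.7500; (r_i+r_j)·cross = 25·175.7500 = 4393.7500
edge 2: (18.5,37)→(1.5,8)  cross = 18.5·8 − 1.5·37 = 92.5000; (r_i+r_j)·cross = 20·92.5000 = 1850.0000
Σcross = 221.5000 → A = |Σcross|/2 = 110.7500 mm²
Σ(r_i+r_j)·cross = 5869.7500 → first moment M = |Σ|/6 = 978.2917
R_c = M/A = 978.2917/110.7500 = 8.8333 mm
θ = 98° = 1.710423 rad
V = θ·R_c·A = 1.710423·8.8333·110.7500 = 1673.292 mm³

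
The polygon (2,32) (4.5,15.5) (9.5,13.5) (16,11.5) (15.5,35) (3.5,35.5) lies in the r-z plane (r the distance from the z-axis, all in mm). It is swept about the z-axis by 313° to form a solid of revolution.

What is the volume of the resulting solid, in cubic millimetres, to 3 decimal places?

Profile (r,z), 6 vertices: (2,32) (4.5,15.5) (9.5,13.5) (16,11.5) (15.5,35) (3.5,35.5)
edge 0: (2,32)→(4.5,15.5)  cross = 2·15.5 − 4.5·32 = -113.0000; (r_i+r_j)·cross = 6.5·-113.0000 = -734.5000
edge 1: (4.5,15.5)→(9.5,13.5)  cross = 4.5·13.5 − 9.5·15.5 = -86.5000; (r_i+r_j)·cross = 14·-86.5000 = -1211.0000
edge 2: (9.5,13.5)→(16,11.5)  cross = 9.5·11.5 − 16·13.5 = -106.7500; (r_i+r_j)·cross = 25.5·-106.7500 = -2722.1250
edge 3: (16,11.5)→(15.5,35)  cross = 16·35 − 15.5·11.5 = 381.7500; (r_i+r_j)·cross = 31.5·381.7500 = 12025.1250
edge 4: (15.5,35)→(3.5,35.5)  cross = 15.5·35.5 − 3.5·35 = 427.7500; (r_i+r_j)·cross = 19·427.7500 = 8127.2500
edge 5: (3.5,35.5)→(2,32)  cross = 3.5·32 − 2·35.5 = 41.0000; (r_i+r_j)·cross = 5.5·41.0000 = 225.5000
Σcross = 544.2500 → A = |Σcross|/2 = 272.1250 mm²
Σ(r_i+r_j)·cross = 15710.2500 → first moment M = |Σ|/6 = 2618.3750
R_c = M/A = 2618.3750/272.1250 = 9.6220 mm
θ = 313° = 5.462881 rad
V = θ·R_c·A = 5.462881·9.6220·272.1250 = 14303.870 mm³

Volume = 14303.870 mm³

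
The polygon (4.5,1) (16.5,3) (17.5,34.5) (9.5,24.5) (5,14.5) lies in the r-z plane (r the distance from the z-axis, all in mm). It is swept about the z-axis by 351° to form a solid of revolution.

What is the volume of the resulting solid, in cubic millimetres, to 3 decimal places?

Volume = 20300.127 mm³

Profile (r,z), 5 vertices: (4.5,1) (16.5,3) (17.5,34.5) (9.5,24.5) (5,14.5)
edge 0: (4.5,1)→(16.5,3)  cross = 4.5·3 − 16.5·1 = -3.0000; (r_i+r_j)·cross = 21·-3.0000 = -63.0000
edge 1: (16.5,3)→(17.5,34.5)  cross = 16.5·34.5 − 17.5·3 = 516.7500; (r_i+r_j)·cross = 34·516.7500 = 17569.5000
edge 2: (17.5,34.5)→(9.5,24.5)  cross = 17.5·24.5 − 9.5·34.5 = 101.0000; (r_i+r_j)·cross = 27·101.0000 = 2727.0000
edge 3: (9.5,24.5)→(5,14.5)  cross = 9.5·14.5 − 5·24.5 = 15.2500; (r_i+r_j)·cross = 14.5·15.2500 = 221.1250
edge 4: (5,14.5)→(4.5,1)  cross = 5·1 − 4.5·14.5 = -60.2500; (r_i+r_j)·cross = 9.5·-60.2500 = -572.3750
Σcross = 569.7500 → A = |Σcross|/2 = 284.8750 mm²
Σ(r_i+r_j)·cross = 19882.2500 → first moment M = |Σ|/6 = 3313.7083
R_c = M/A = 3313.7083/284.8750 = 11.6321 mm
θ = 351° = 6.126106 rad
V = θ·R_c·A = 6.126106·11.6321·284.8750 = 20300.127 mm³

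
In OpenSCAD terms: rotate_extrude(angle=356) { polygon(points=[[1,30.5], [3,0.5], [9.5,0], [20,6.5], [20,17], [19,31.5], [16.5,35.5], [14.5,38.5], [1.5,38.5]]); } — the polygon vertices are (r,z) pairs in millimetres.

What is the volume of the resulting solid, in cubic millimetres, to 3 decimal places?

Volume = 40414.361 mm³

Profile (r,z), 9 vertices: (1,30.5) (3,0.5) (9.5,0) (20,6.5) (20,17) (19,31.5) (16.5,35.5) (14.5,38.5) (1.5,38.5)
edge 0: (1,30.5)→(3,0.5)  cross = 1·0.5 − 3·30.5 = -91.0000; (r_i+r_j)·cross = 4·-91.0000 = -364.0000
edge 1: (3,0.5)→(9.5,0)  cross = 3·0 − 9.5·0.5 = -4.7500; (r_i+r_j)·cross = 12.5·-4.7500 = -59.3750
edge 2: (9.5,0)→(20,6.5)  cross = 9.5·6.5 − 20·0 = 61.7500; (r_i+r_j)·cross = 29.5·61.7500 = 1821.6250
edge 3: (20,6.5)→(20,17)  cross = 20·17 − 20·6.5 = 210.0000; (r_i+r_j)·cross = 40·210.0000 = 8400.0000
edge 4: (20,17)→(19,31.5)  cross = 20·31.5 − 19·17 = 307.0000; (r_i+r_j)·cross = 39·307.0000 = 11973.0000
edge 5: (19,31.5)→(16.5,35.5)  cross = 19·35.5 − 16.5·31.5 = 154.7500; (r_i+r_j)·cross = 35.5·154.7500 = 5493.6250
edge 6: (16.5,35.5)→(14.5,38.5)  cross = 16.5·38.5 − 14.5·35.5 = 120.5000; (r_i+r_j)·cross = 31·120.5000 = 3735.5000
edge 7: (14.5,38.5)→(1.5,38.5)  cross = 14.5·38.5 − 1.5·38.5 = 500.5000; (r_i+r_j)·cross = 16·500.5000 = 8008.0000
edge 8: (1.5,38.5)→(1,30.5)  cross = 1.5·30.5 − 1·38.5 = 7.2500; (r_i+r_j)·cross = 2.5·7.2500 = 18.1250
Σcross = 1266.0000 → A = |Σcross|/2 = 633.0000 mm²
Σ(r_i+r_j)·cross = 39026.5000 → first moment M = |Σ|/6 = 6504.4167
R_c = M/A = 6504.4167/633.0000 = 10.2755 mm
θ = 356° = 6.213372 rad
V = θ·R_c·A = 6.213372·10.2755·633.0000 = 40414.361 mm³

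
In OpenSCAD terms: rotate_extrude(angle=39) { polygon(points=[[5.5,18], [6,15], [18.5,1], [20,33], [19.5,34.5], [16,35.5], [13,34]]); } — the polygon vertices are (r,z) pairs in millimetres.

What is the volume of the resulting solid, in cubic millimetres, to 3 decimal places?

Profile (r,z), 7 vertices: (5.5,18) (6,15) (18.5,1) (20,33) (19.5,34.5) (16,35.5) (13,34)
edge 0: (5.5,18)→(6,15)  cross = 5.5·15 − 6·18 = -25.5000; (r_i+r_j)·cross = 11.5·-25.5000 = -293.2500
edge 1: (6,15)→(18.5,1)  cross = 6·1 − 18.5·15 = -271.5000; (r_i+r_j)·cross = 24.5·-271.5000 = -6651.7500
edge 2: (18.5,1)→(20,33)  cross = 18.5·33 − 20·1 = 590.5000; (r_i+r_j)·cross = 38.5·590.5000 = 22734.2500
edge 3: (20,33)→(19.5,34.5)  cross = 20·34.5 − 19.5·33 = 46.5000; (r_i+r_j)·cross = 39.5·46.5000 = 1836.7500
edge 4: (19.5,34.5)→(16,35.5)  cross = 19.5·35.5 − 16·34.5 = 140.2500; (r_i+r_j)·cross = 35.5·140.2500 = 4978.8750
edge 5: (16,35.5)→(13,34)  cross = 16·34 − 13·35.5 = 82.5000; (r_i+r_j)·cross = 29·82.5000 = 2392.5000
edge 6: (13,34)→(5.5,18)  cross = 13·18 − 5.5·34 = 47.0000; (r_i+r_j)·cross = 18.5·47.0000 = 869.5000
Σcross = 609.7500 → A = |Σcross|/2 = 304.8750 mm²
Σ(r_i+r_j)·cross = 25866.8750 → first moment M = |Σ|/6 = 4311.1458
R_c = M/A = 4311.1458/304.8750 = 14.1407 mm
θ = 39° = 0.680678 rad
V = θ·R_c·A = 0.680678·14.1407·304.8750 = 2934.504 mm³

Volume = 2934.504 mm³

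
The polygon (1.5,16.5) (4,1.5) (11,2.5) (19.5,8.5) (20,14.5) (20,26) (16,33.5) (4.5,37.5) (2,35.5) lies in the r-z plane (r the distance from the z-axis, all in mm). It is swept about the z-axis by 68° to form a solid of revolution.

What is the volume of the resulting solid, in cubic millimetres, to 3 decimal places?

Profile (r,z), 9 vertices: (1.5,16.5) (4,1.5) (11,2.5) (19.5,8.5) (20,14.5) (20,26) (16,33.5) (4.5,37.5) (2,35.5)
edge 0: (1.5,16.5)→(4,1.5)  cross = 1.5·1.5 − 4·16.5 = -63.7500; (r_i+r_j)·cross = 5.5·-63.7500 = -350.6250
edge 1: (4,1.5)→(11,2.5)  cross = 4·2.5 − 11·1.5 = -6.5000; (r_i+r_j)·cross = 15·-6.5000 = -97.5000
edge 2: (11,2.5)→(19.5,8.5)  cross = 11·8.5 − 19.5·2.5 = 44.7500; (r_i+r_j)·cross = 30.5·44.7500 = 1364.8750
edge 3: (19.5,8.5)→(20,14.5)  cross = 19.5·14.5 − 20·8.5 = 112.7500; (r_i+r_j)·cross = 39.5·112.7500 = 4453.6250
edge 4: (20,14.5)→(20,26)  cross = 20·26 − 20·14.5 = 230.0000; (r_i+r_j)·cross = 40·230.0000 = 9200.0000
edge 5: (20,26)→(16,33.5)  cross = 20·33.5 − 16·26 = 254.0000; (r_i+r_j)·cross = 36·254.0000 = 9144.0000
edge 6: (16,33.5)→(4.5,37.5)  cross = 16·37.5 − 4.5·33.5 = 449.2500; (r_i+r_j)·cross = 20.5·449.2500 = 9209.6250
edge 7: (4.5,37.5)→(2,35.5)  cross = 4.5·35.5 − 2·37.5 = 84.7500; (r_i+r_j)·cross = 6.5·84.7500 = 550.8750
edge 8: (2,35.5)→(1.5,16.5)  cross = 2·16.5 − 1.5·35.5 = -20.2500; (r_i+r_j)·cross = 3.5·-20.2500 = -70.8750
Σcross = 1085.0000 → A = |Σcross|/2 = 542.5000 mm²
Σ(r_i+r_j)·cross = 33404.0000 → first moment M = |Σ|/6 = 5567.3333
R_c = M/A = 5567.3333/542.5000 = 10.2624 mm
θ = 68° = 1.186824 rad
V = θ·R_c·A = 1.186824·10.2624·542.5000 = 6607.444 mm³

Volume = 6607.444 mm³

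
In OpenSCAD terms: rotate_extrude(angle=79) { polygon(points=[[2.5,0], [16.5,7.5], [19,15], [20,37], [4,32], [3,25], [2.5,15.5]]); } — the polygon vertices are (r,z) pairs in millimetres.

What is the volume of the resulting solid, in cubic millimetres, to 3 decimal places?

Profile (r,z), 7 vertices: (2.5,0) (16.5,7.5) (19,15) (20,37) (4,32) (3,25) (2.5,15.5)
edge 0: (2.5,0)→(16.5,7.5)  cross = 2.5·7.5 − 16.5·0 = 18.7500; (r_i+r_j)·cross = 19·18.7500 = 356.2500
edge 1: (16.5,7.5)→(19,15)  cross = 16.5·15 − 19·7.5 = 105.0000; (r_i+r_j)·cross = 35.5·105.0000 = 3727.5000
edge 2: (19,15)→(20,37)  cross = 19·37 − 20·15 = 403.0000; (r_i+r_j)·cross = 39·403.0000 = 15717.0000
edge 3: (20,37)→(4,32)  cross = 20·32 − 4·37 = 492.0000; (r_i+r_j)·cross = 24·492.0000 = 11808.0000
edge 4: (4,32)→(3,25)  cross = 4·25 − 3·32 = 4.0000; (r_i+r_j)·cross = 7·4.0000 = 28.0000
edge 5: (3,25)→(2.5,15.5)  cross = 3·15.5 − 2.5·25 = -16.0000; (r_i+r_j)·cross = 5.5·-16.0000 = -88.0000
edge 6: (2.5,15.5)→(2.5,0)  cross = 2.5·0 − 2.5·15.5 = -38.7500; (r_i+r_j)·cross = 5·-38.7500 = -193.7500
Σcross = 968.0000 → A = |Σcross|/2 = 484.0000 mm²
Σ(r_i+r_j)·cross = 31355.0000 → first moment M = |Σ|/6 = 5225.8333
R_c = M/A = 5225.8333/484.0000 = 10.7972 mm
θ = 79° = 1.378810 rad
V = θ·R_c·A = 1.378810·10.7972·484.0000 = 7205.432 mm³

Volume = 7205.432 mm³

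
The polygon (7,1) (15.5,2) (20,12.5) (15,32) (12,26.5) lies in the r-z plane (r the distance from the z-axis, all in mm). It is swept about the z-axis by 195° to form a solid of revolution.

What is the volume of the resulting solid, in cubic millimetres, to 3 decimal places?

Profile (r,z), 5 vertices: (7,1) (15.5,2) (20,12.5) (15,32) (12,26.5)
edge 0: (7,1)→(15.5,2)  cross = 7·2 − 15.5·1 = -1.5000; (r_i+r_j)·cross = 22.5·-1.5000 = -33.7500
edge 1: (15.5,2)→(20,12.5)  cross = 15.5·12.5 − 20·2 = 153.7500; (r_i+r_j)·cross = 35.5·153.7500 = 5458.1250
edge 2: (20,12.5)→(15,32)  cross = 20·32 − 15·12.5 = 452.5000; (r_i+r_j)·cross = 35·452.5000 = 15837.5000
edge 3: (15,32)→(12,26.5)  cross = 15·26.5 − 12·32 = 13.5000; (r_i+r_j)·cross = 27·13.5000 = 364.5000
edge 4: (12,26.5)→(7,1)  cross = 12·1 − 7·26.5 = -173.5000; (r_i+r_j)·cross = 19·-173.5000 = -3296.5000
Σcross = 444.7500 → A = |Σcross|/2 = 222.3750 mm²
Σ(r_i+r_j)·cross = 18329.8750 → first moment M = |Σ|/6 = 3054.9792
R_c = M/A = 3054.9792/222.3750 = 13.7380 mm
θ = 195° = 3.403392 rad
V = θ·R_c·A = 3.403392·13.7380·222.3750 = 10397.292 mm³

Volume = 10397.292 mm³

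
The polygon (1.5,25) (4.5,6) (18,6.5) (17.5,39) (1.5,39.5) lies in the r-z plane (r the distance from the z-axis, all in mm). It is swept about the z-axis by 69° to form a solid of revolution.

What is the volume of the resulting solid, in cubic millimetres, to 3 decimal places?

Volume = 6111.105 mm³

Profile (r,z), 5 vertices: (1.5,25) (4.5,6) (18,6.5) (17.5,39) (1.5,39.5)
edge 0: (1.5,25)→(4.5,6)  cross = 1.5·6 − 4.5·25 = -103.5000; (r_i+r_j)·cross = 6·-103.5000 = -621.0000
edge 1: (4.5,6)→(18,6.5)  cross = 4.5·6.5 − 18·6 = -78.7500; (r_i+r_j)·cross = 22.5·-78.7500 = -1771.8750
edge 2: (18,6.5)→(17.5,39)  cross = 18·39 − 17.5·6.5 = 588.2500; (r_i+r_j)·cross = 35.5·588.2500 = 20882.8750
edge 3: (17.5,39)→(1.5,39.5)  cross = 17.5·39.5 − 1.5·39 = 632.7500; (r_i+r_j)·cross = 19·632.7500 = 12022.2500
edge 4: (1.5,39.5)→(1.5,25)  cross = 1.5·25 − 1.5·39.5 = -21.7500; (r_i+r_j)·cross = 3·-21.7500 = -65.2500
Σcross = 1017.0000 → A = |Σcross|/2 = 508.5000 mm²
Σ(r_i+r_j)·cross = 30447.0000 → first moment M = |Σ|/6 = 5074.5000
R_c = M/A = 5074.5000/508.5000 = 9.9794 mm
θ = 69° = 1.204277 rad
V = θ·R_c·A = 1.204277·9.9794·508.5000 = 6111.105 mm³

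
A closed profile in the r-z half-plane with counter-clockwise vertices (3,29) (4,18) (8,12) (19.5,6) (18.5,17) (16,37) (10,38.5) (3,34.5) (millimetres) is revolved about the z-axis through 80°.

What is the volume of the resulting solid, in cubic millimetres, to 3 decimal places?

Profile (r,z), 8 vertices: (3,29) (4,18) (8,12) (19.5,6) (18.5,17) (16,37) (10,38.5) (3,34.5)
edge 0: (3,29)→(4,18)  cross = 3·18 − 4·29 = -62.0000; (r_i+r_j)·cross = 7·-62.0000 = -434.0000
edge 1: (4,18)→(8,12)  cross = 4·12 − 8·18 = -96.0000; (r_i+r_j)·cross = 12·-96.0000 = -1152.0000
edge 2: (8,12)→(19.5,6)  cross = 8·6 − 19.5·12 = -186.0000; (r_i+r_j)·cross = 27.5·-186.0000 = -5115.0000
edge 3: (19.5,6)→(18.5,17)  cross = 19.5·17 − 18.5·6 = 220.5000; (r_i+r_j)·cross = 38·220.5000 = 8379.0000
edge 4: (18.5,17)→(16,37)  cross = 18.5·37 − 16·17 = 412.5000; (r_i+r_j)·cross = 34.5·412.5000 = 14231.2500
edge 5: (16,37)→(10,38.5)  cross = 16·38.5 − 10·37 = 246.0000; (r_i+r_j)·cross = 26·246.0000 = 6396.0000
edge 6: (10,38.5)→(3,34.5)  cross = 10·34.5 − 3·38.5 = 229.5000; (r_i+r_j)·cross = 13·229.5000 = 2983.5000
edge 7: (3,34.5)→(3,29)  cross = 3·29 − 3·34.5 = -16.5000; (r_i+r_j)·cross = 6·-16.5000 = -99.0000
Σcross = 748.0000 → A = |Σcross|/2 = 374.0000 mm²
Σ(r_i+r_j)·cross = 25189.7500 → first moment M = |Σ|/6 = 4198.2917
R_c = M/A = 4198.2917/374.0000 = 11.2254 mm
θ = 80° = 1.396263 rad
V = θ·R_c·A = 1.396263·11.2254·374.0000 = 5861.921 mm³

Volume = 5861.921 mm³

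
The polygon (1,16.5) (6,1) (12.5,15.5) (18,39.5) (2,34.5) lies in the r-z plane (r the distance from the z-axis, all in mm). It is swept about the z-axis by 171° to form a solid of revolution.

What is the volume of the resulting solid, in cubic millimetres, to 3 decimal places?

Profile (r,z), 5 vertices: (1,16.5) (6,1) (12.5,15.5) (18,39.5) (2,34.5)
edge 0: (1,16.5)→(6,1)  cross = 1·1 − 6·16.5 = -98.0000; (r_i+r_j)·cross = 7·-98.0000 = -686.0000
edge 1: (6,1)→(12.5,15.5)  cross = 6·15.5 − 12.5·1 = 80.5000; (r_i+r_j)·cross = 18.5·80.5000 = 1489.2500
edge 2: (12.5,15.5)→(18,39.5)  cross = 12.5·39.5 − 18·15.5 = 214.7500; (r_i+r_j)·cross = 30.5·214.7500 = 6549.8750
edge 3: (18,39.5)→(2,34.5)  cross = 18·34.5 − 2·39.5 = 542.0000; (r_i+r_j)·cross = 20·542.0000 = 10840.0000
edge 4: (2,34.5)→(1,16.5)  cross = 2·16.5 − 1·34.5 = -1.5000; (r_i+r_j)·cross = 3·-1.5000 = -4.5000
Σcross = 737.7500 → A = |Σcross|/2 = 368.8750 mm²
Σ(r_i+r_j)·cross = 18188.6250 → first moment M = |Σ|/6 = 3031.4375
R_c = M/A = 3031.4375/368.8750 = 8.2181 mm
θ = 171° = 2.984513 rad
V = θ·R_c·A = 2.984513·8.2181·368.8750 = 9047.365 mm³

Volume = 9047.365 mm³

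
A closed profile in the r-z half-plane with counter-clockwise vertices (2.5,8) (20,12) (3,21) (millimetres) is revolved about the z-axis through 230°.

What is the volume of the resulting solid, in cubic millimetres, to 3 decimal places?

Profile (r,z), 3 vertices: (2.5,8) (20,12) (3,21)
edge 0: (2.5,8)→(20,12)  cross = 2.5·12 − 20·8 = -130.0000; (r_i+r_j)·cross = 22.5·-130.0000 = -2925.0000
edge 1: (20,12)→(3,21)  cross = 20·21 − 3·12 = 384.0000; (r_i+r_j)·cross = 23·384.0000 = 8832.0000
edge 2: (3,21)→(2.5,8)  cross = 3·8 − 2.5·21 = -28.5000; (r_i+r_j)·cross = 5.5·-28.5000 = -156.7500
Σcross = 225.5000 → A = |Σcross|/2 = 112.7500 mm²
Σ(r_i+r_j)·cross = 5750.2500 → first moment M = |Σ|/6 = 958.3750
R_c = M/A = 958.3750/112.7500 = 8.5000 mm
θ = 230° = 4.014257 rad
V = θ·R_c·A = 4.014257·8.5000·112.7500 = 3847.164 mm³

Volume = 3847.164 mm³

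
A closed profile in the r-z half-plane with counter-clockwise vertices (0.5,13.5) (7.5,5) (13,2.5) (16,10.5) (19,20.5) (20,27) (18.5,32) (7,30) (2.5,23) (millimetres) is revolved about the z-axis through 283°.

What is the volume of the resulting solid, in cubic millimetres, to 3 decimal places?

Profile (r,z), 9 vertices: (0.5,13.5) (7.5,5) (13,2.5) (16,10.5) (19,20.5) (20,27) (18.5,32) (7,30) (2.5,23)
edge 0: (0.5,13.5)→(7.5,5)  cross = 0.5·5 − 7.5·13.5 = -98.7500; (r_i+r_j)·cross = 8·-98.7500 = -790.0000
edge 1: (7.5,5)→(13,2.5)  cross = 7.5·2.5 − 13·5 = -46.2500; (r_i+r_j)·cross = 20.5·-46.2500 = -948.1250
edge 2: (13,2.5)→(16,10.5)  cross = 13·10.5 − 16·2.5 = 96.5000; (r_i+r_j)·cross = 29·96.5000 = 2798.5000
edge 3: (16,10.5)→(19,20.5)  cross = 16·20.5 − 19·10.5 = 128.5000; (r_i+r_j)·cross = 35·128.5000 = 4497.5000
edge 4: (19,20.5)→(20,27)  cross = 19·27 − 20·20.5 = 103.0000; (r_i+r_j)·cross = 39·103.0000 = 4017.0000
edge 5: (20,27)→(18.5,32)  cross = 20·32 − 18.5·27 = 140.5000; (r_i+r_j)·cross = 38.5·140.5000 = 5409.2500
edge 6: (18.5,32)→(7,30)  cross = 18.5·30 − 7·32 = 331.0000; (r_i+r_j)·cross = 25.5·331.0000 = 8440.5000
edge 7: (7,30)→(2.5,23)  cross = 7·23 − 2.5·30 = 86.0000; (r_i+r_j)·cross = 9.5·86.0000 = 817.0000
edge 8: (2.5,23)→(0.5,13.5)  cross = 2.5·13.5 − 0.5·23 = 22.2500; (r_i+r_j)·cross = 3·22.2500 = 66.7500
Σcross = 762.7500 → A = |Σcross|/2 = 381.3750 mm²
Σ(r_i+r_j)·cross = 24308.3750 → first moment M = |Σ|/6 = 4051.3958
R_c = M/A = 4051.3958/381.3750 = 10.6231 mm
θ = 283° = 4.939282 rad
V = θ·R_c·A = 4.939282·10.6231·381.3750 = 20010.986 mm³

Volume = 20010.986 mm³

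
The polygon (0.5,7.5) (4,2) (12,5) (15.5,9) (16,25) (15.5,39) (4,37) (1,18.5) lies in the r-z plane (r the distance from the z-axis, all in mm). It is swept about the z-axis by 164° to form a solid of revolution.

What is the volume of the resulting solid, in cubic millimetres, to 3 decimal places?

Profile (r,z), 8 vertices: (0.5,7.5) (4,2) (12,5) (15.5,9) (16,25) (15.5,39) (4,37) (1,18.5)
edge 0: (0.5,7.5)→(4,2)  cross = 0.5·2 − 4·7.5 = -29.0000; (r_i+r_j)·cross = 4.5·-29.0000 = -130.5000
edge 1: (4,2)→(12,5)  cross = 4·5 − 12·2 = -4.0000; (r_i+r_j)·cross = 16·-4.0000 = -64.0000
edge 2: (12,5)→(15.5,9)  cross = 12·9 − 15.5·5 = 30.5000; (r_i+r_j)·cross = 27.5·30.5000 = 838.7500
edge 3: (15.5,9)→(16,25)  cross = 15.5·25 − 16·9 = 243.5000; (r_i+r_j)·cross = 31.5·243.5000 = 7670.2500
edge 4: (16,25)→(15.5,39)  cross = 16·39 − 15.5·25 = 236.5000; (r_i+r_j)·cross = 31.5·236.5000 = 7449.7500
edge 5: (15.5,39)→(4,37)  cross = 15.5·37 − 4·39 = 417.5000; (r_i+r_j)·cross = 19.5·417.5000 = 8141.2500
edge 6: (4,37)→(1,18.5)  cross = 4·18.5 − 1·37 = 37.0000; (r_i+r_j)·cross = 5·37.0000 = 185.0000
edge 7: (1,18.5)→(0.5,7.5)  cross = 1·7.5 − 0.5·18.5 = -1.7500; (r_i+r_j)·cross = 1.5·-1.7500 = -2.6250
Σcross = 930.2500 → A = |Σcross|/2 = 465.1250 mm²
Σ(r_i+r_j)·cross = 24087.8750 → first moment M = |Σ|/6 = 4014.6458
R_c = M/A = 4014.6458/465.1250 = 8.6313 mm
θ = 164° = 2.862340 rad
V = θ·R_c·A = 2.862340·8.6313·465.1250 = 11491.281 mm³

Volume = 11491.281 mm³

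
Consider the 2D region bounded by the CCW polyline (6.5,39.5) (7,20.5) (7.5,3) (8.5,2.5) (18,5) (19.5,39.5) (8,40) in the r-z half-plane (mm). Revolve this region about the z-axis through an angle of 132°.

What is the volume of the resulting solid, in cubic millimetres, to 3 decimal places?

Volume = 12496.479 mm³

Profile (r,z), 7 vertices: (6.5,39.5) (7,20.5) (7.5,3) (8.5,2.5) (18,5) (19.5,39.5) (8,40)
edge 0: (6.5,39.5)→(7,20.5)  cross = 6.5·20.5 − 7·39.5 = -143.2500; (r_i+r_j)·cross = 13.5·-143.2500 = -1933.8750
edge 1: (7,20.5)→(7.5,3)  cross = 7·3 − 7.5·20.5 = -132.7500; (r_i+r_j)·cross = 14.5·-132.7500 = -1924.8750
edge 2: (7.5,3)→(8.5,2.5)  cross = 7.5·2.5 − 8.5·3 = -6.7500; (r_i+r_j)·cross = 16·-6.7500 = -108.0000
edge 3: (8.5,2.5)→(18,5)  cross = 8.5·5 − 18·2.5 = -2.5000; (r_i+r_j)·cross = 26.5·-2.5000 = -66.2500
edge 4: (18,5)→(19.5,39.5)  cross = 18·39.5 − 19.5·5 = 613.5000; (r_i+r_j)·cross = 37.5·613.5000 = 23006.2500
edge 5: (19.5,39.5)→(8,40)  cross = 19.5·40 − 8·39.5 = 464.0000; (r_i+r_j)·cross = 27.5·464.0000 = 12760.0000
edge 6: (8,40)→(6.5,39.5)  cross = 8·39.5 − 6.5·40 = 56.0000; (r_i+r_j)·cross = 14.5·56.0000 = 812.0000
Σcross = 848.2500 → A = |Σcross|/2 = 424.1250 mm²
Σ(r_i+r_j)·cross = 32545.2500 → first moment M = |Σ|/6 = 5424.2083
R_c = M/A = 5424.2083/424.1250 = 12.7892 mm
θ = 132° = 2.303835 rad
V = θ·R_c·A = 2.303835·12.7892·424.1250 = 12496.479 mm³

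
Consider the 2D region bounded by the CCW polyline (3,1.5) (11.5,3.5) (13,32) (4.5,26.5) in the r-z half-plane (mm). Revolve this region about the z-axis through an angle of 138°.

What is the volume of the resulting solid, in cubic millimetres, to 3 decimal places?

Profile (r,z), 4 vertices: (3,1.5) (11.5,3.5) (13,32) (4.5,26.5)
edge 0: (3,1.5)→(11.5,3.5)  cross = 3·3.5 − 11.5·1.5 = -6.7500; (r_i+r_j)·cross = 14.5·-6.7500 = -97.8750
edge 1: (11.5,3.5)→(13,32)  cross = 11.5·32 − 13·3.5 = 322.5000; (r_i+r_j)·cross = 24.5·322.5000 = 7901.2500
edge 2: (13,32)→(4.5,26.5)  cross = 13·26.5 − 4.5·32 = 200.5000; (r_i+r_j)·cross = 17.5·200.5000 = 3508.7500
edge 3: (4.5,26.5)→(3,1.5)  cross = 4.5·1.5 − 3·26.5 = -72.7500; (r_i+r_j)·cross = 7.5·-72.7500 = -545.6250
Σcross = 443.5000 → A = |Σcross|/2 = 221.7500 mm²
Σ(r_i+r_j)·cross = 10766.5000 → first moment M = |Σ|/6 = 1794.4167
R_c = M/A = 1794.4167/221.7500 = 8.0921 mm
θ = 138° = 2.408554 rad
V = θ·R_c·A = 2.408554·8.0921·221.7500 = 4321.950 mm³

Volume = 4321.950 mm³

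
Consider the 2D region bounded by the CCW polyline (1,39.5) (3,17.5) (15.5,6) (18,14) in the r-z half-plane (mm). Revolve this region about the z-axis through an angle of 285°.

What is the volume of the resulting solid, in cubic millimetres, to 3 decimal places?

Profile (r,z), 4 vertices: (1,39.5) (3,17.5) (15.5,6) (18,14)
edge 0: (1,39.5)→(3,17.5)  cross = 1·17.5 − 3·39.5 = -101.0000; (r_i+r_j)·cross = 4·-101.0000 = -404.0000
edge 1: (3,17.5)→(15.5,6)  cross = 3·6 − 15.5·17.5 = -253.2500; (r_i+r_j)·cross = 18.5·-253.2500 = -4685.1250
edge 2: (15.5,6)→(18,14)  cross = 15.5·14 − 18·6 = 109.0000; (r_i+r_j)·cross = 33.5·109.0000 = 3651.5000
edge 3: (18,14)→(1,39.5)  cross = 18·39.5 − 1·14 = 697.0000; (r_i+r_j)·cross = 19·697.0000 = 13243.0000
Σcross = 451.7500 → A = |Σcross|/2 = 225.8750 mm²
Σ(r_i+r_j)·cross = 11805.3750 → first moment M = |Σ|/6 = 1967.5625
R_c = M/A = 1967.5625/225.8750 = 8.7108 mm
θ = 285° = 4.974188 rad
V = θ·R_c·A = 4.974188·8.7108·225.8750 = 9787.027 mm³

Volume = 9787.027 mm³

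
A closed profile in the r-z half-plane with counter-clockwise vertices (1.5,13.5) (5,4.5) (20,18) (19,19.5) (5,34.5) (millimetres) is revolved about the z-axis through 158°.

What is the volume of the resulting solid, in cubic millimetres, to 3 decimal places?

Volume = 6880.952 mm³

Profile (r,z), 5 vertices: (1.5,13.5) (5,4.5) (20,18) (19,19.5) (5,34.5)
edge 0: (1.5,13.5)→(5,4.5)  cross = 1.5·4.5 − 5·13.5 = -60.7500; (r_i+r_j)·cross = 6.5·-60.7500 = -394.8750
edge 1: (5,4.5)→(20,18)  cross = 5·18 − 20·4.5 = 0.0000; (r_i+r_j)·cross = 25·0.0000 = 0.0000
edge 2: (20,18)→(19,19.5)  cross = 20·19.5 − 19·18 = 48.0000; (r_i+r_j)·cross = 39·48.0000 = 1872.0000
edge 3: (19,19.5)→(5,34.5)  cross = 19·34.5 − 5·19.5 = 558.0000; (r_i+r_j)·cross = 24·558.0000 = 13392.0000
edge 4: (5,34.5)→(1.5,13.5)  cross = 5·13.5 − 1.5·34.5 = 15.7500; (r_i+r_j)·cross = 6.5·15.7500 = 102.3750
Σcross = 561.0000 → A = |Σcross|/2 = 280.5000 mm²
Σ(r_i+r_j)·cross = 14971.5000 → first moment M = |Σ|/6 = 2495.2500
R_c = M/A = 2495.2500/280.5000 = 8.8957 mm
θ = 158° = 2.757620 rad
V = θ·R_c·A = 2.757620·8.8957·280.5000 = 6880.952 mm³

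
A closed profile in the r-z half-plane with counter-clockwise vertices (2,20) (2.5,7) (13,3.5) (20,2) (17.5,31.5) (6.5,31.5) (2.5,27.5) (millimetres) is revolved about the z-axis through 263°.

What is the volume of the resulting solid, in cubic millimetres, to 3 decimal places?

Volume = 21893.131 mm³

Profile (r,z), 7 vertices: (2,20) (2.5,7) (13,3.5) (20,2) (17.5,31.5) (6.5,31.5) (2.5,27.5)
edge 0: (2,20)→(2.5,7)  cross = 2·7 − 2.5·20 = -36.0000; (r_i+r_j)·cross = 4.5·-36.0000 = -162.0000
edge 1: (2.5,7)→(13,3.5)  cross = 2.5·3.5 − 13·7 = -82.2500; (r_i+r_j)·cross = 15.5·-82.2500 = -1274.8750
edge 2: (13,3.5)→(20,2)  cross = 13·2 − 20·3.5 = -44.0000; (r_i+r_j)·cross = 33·-44.0000 = -1452.0000
edge 3: (20,2)→(17.5,31.5)  cross = 20·31.5 − 17.5·2 = 595.0000; (r_i+r_j)·cross = 37.5·595.0000 = 22312.5000
edge 4: (17.5,31.5)→(6.5,31.5)  cross = 17.5·31.5 − 6.5·31.5 = 346.5000; (r_i+r_j)·cross = 24·346.5000 = 8316.0000
edge 5: (6.5,31.5)→(2.5,27.5)  cross = 6.5·27.5 − 2.5·31.5 = 100.0000; (r_i+r_j)·cross = 9·100.0000 = 900.0000
edge 6: (2.5,27.5)→(2,20)  cross = 2.5·20 − 2·27.5 = -5.0000; (r_i+r_j)·cross = 4.5·-5.0000 = -22.5000
Σcross = 874.2500 → A = |Σcross|/2 = 437.1250 mm²
Σ(r_i+r_j)·cross = 28617.1250 → first moment M = |Σ|/6 = 4769.5208
R_c = M/A = 4769.5208/437.1250 = 10.9111 mm
θ = 263° = 4.590216 rad
V = θ·R_c·A = 4.590216·10.9111·437.1250 = 21893.131 mm³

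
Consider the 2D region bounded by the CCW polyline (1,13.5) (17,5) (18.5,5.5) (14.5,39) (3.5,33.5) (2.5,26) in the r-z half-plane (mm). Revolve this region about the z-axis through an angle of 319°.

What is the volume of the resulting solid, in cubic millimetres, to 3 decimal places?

Volume = 21833.693 mm³

Profile (r,z), 6 vertices: (1,13.5) (17,5) (18.5,5.5) (14.5,39) (3.5,33.5) (2.5,26)
edge 0: (1,13.5)→(17,5)  cross = 1·5 − 17·13.5 = -224.5000; (r_i+r_j)·cross = 18·-224.5000 = -4041.0000
edge 1: (17,5)→(18.5,5.5)  cross = 17·5.5 − 18.5·5 = 1.0000; (r_i+r_j)·cross = 35.5·1.0000 = 35.5000
edge 2: (18.5,5.5)→(14.5,39)  cross = 18.5·39 − 14.5·5.5 = 641.7500; (r_i+r_j)·cross = 33·641.7500 = 21177.7500
edge 3: (14.5,39)→(3.5,33.5)  cross = 14.5·33.5 − 3.5·39 = 349.2500; (r_i+r_j)·cross = 18·349.2500 = 6286.5000
edge 4: (3.5,33.5)→(2.5,26)  cross = 3.5·26 − 2.5·33.5 = 7.2500; (r_i+r_j)·cross = 6·7.2500 = 43.5000
edge 5: (2.5,26)→(1,13.5)  cross = 2.5·13.5 − 1·26 = 7.7500; (r_i+r_j)·cross = 3.5·7.7500 = 27.1250
Σcross = 782.5000 → A = |Σcross|/2 = 391.2500 mm²
Σ(r_i+r_j)·cross = 23529.3750 → first moment M = |Σ|/6 = 3921.5625
R_c = M/A = 3921.5625/391.2500 = 10.0232 mm
θ = 319° = 5.567600 rad
V = θ·R_c·A = 5.567600·10.0232·391.2500 = 21833.693 mm³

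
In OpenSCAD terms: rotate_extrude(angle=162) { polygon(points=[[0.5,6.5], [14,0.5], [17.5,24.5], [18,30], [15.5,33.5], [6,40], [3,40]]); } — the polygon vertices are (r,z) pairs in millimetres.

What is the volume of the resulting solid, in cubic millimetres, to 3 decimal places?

Profile (r,z), 7 vertices: (0.5,6.5) (14,0.5) (17.5,24.5) (18,30) (15.5,33.5) (6,40) (3,40)
edge 0: (0.5,6.5)→(14,0.5)  cross = 0.5·0.5 − 14·6.5 = -90.7500; (r_i+r_j)·cross = 14.5·-90.7500 = -1315.8750
edge 1: (14,0.5)→(17.5,24.5)  cross = 14·24.5 − 17.5·0.5 = 334.2500; (r_i+r_j)·cross = 31.5·334.2500 = 10528.8750
edge 2: (17.5,24.5)→(18,30)  cross = 17.5·30 − 18·24.5 = 84.0000; (r_i+r_j)·cross = 35.5·84.0000 = 2982.0000
edge 3: (18,30)→(15.5,33.5)  cross = 18·33.5 − 15.5·30 = 138.0000; (r_i+r_j)·cross = 33.5·138.0000 = 4623.0000
edge 4: (15.5,33.5)→(6,40)  cross = 15.5·40 − 6·33.5 = 419.0000; (r_i+r_j)·cross = 21.5·419.0000 = 9008.5000
edge 5: (6,40)→(3,40)  cross = 6·40 − 3·40 = 120.0000; (r_i+r_j)·cross = 9·120.0000 = 1080.0000
edge 6: (3,40)→(0.5,6.5)  cross = 3·6.5 − 0.5·40 = -0.5000; (r_i+r_j)·cross = 3.5·-0.5000 = -1.7500
Σcross = 1004.0000 → A = |Σcross|/2 = 502.0000 mm²
Σ(r_i+r_j)·cross = 26904.7500 → first moment M = |Σ|/6 = 4484.1250
R_c = M/A = 4484.1250/502.0000 = 8.9325 mm
θ = 162° = 2.827433 rad
V = θ·R_c·A = 2.827433·8.9325·502.0000 = 12678.565 mm³

Volume = 12678.565 mm³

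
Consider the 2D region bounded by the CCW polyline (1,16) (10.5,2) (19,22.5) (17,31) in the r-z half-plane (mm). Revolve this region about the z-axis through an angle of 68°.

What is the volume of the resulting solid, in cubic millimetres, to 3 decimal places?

Volume = 3107.773 mm³

Profile (r,z), 4 vertices: (1,16) (10.5,2) (19,22.5) (17,31)
edge 0: (1,16)→(10.5,2)  cross = 1·2 − 10.5·16 = -166.0000; (r_i+r_j)·cross = 11.5·-166.0000 = -1909.0000
edge 1: (10.5,2)→(19,22.5)  cross = 10.5·22.5 − 19·2 = 198.2500; (r_i+r_j)·cross = 29.5·198.2500 = 5848.3750
edge 2: (19,22.5)→(17,31)  cross = 19·31 − 17·22.5 = 206.5000; (r_i+r_j)·cross = 36·206.5000 = 7434.0000
edge 3: (17,31)→(1,16)  cross = 17·16 − 1·31 = 241.0000; (r_i+r_j)·cross = 18·241.0000 = 4338.0000
Σcross = 479.7500 → A = |Σcross|/2 = 239.8750 mm²
Σ(r_i+r_j)·cross = 15711.3750 → first moment M = |Σ|/6 = 2618.5625
R_c = M/A = 2618.5625/239.8750 = 10.9164 mm
θ = 68° = 1.186824 rad
V = θ·R_c·A = 1.186824·10.9164·239.8750 = 3107.773 mm³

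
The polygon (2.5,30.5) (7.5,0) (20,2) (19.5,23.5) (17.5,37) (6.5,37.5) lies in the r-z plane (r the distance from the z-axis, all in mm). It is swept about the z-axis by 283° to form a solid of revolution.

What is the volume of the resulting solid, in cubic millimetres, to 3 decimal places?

Profile (r,z), 6 vertices: (2.5,30.5) (7.5,0) (20,2) (19.5,23.5) (17.5,37) (6.5,37.5)
edge 0: (2.5,30.5)→(7.5,0)  cross = 2.5·0 − 7.5·30.5 = -228.7500; (r_i+r_j)·cross = 10·-228.7500 = -2287.5000
edge 1: (7.5,0)→(20,2)  cross = 7.5·2 − 20·0 = 15.0000; (r_i+r_j)·cross = 27.5·15.0000 = 412.5000
edge 2: (20,2)→(19.5,23.5)  cross = 20·23.5 − 19.5·2 = 431.0000; (r_i+r_j)·cross = 39.5·431.0000 = 17024.5000
edge 3: (19.5,23.5)→(17.5,37)  cross = 19.5·37 − 17.5·23.5 = 310.2500; (r_i+r_j)·cross = 37·310.2500 = 11479.2500
edge 4: (17.5,37)→(6.5,37.5)  cross = 17.5·37.5 − 6.5·37 = 415.7500; (r_i+r_j)·cross = 24·415.7500 = 9978.0000
edge 5: (6.5,37.5)→(2.5,30.5)  cross = 6.5·30.5 − 2.5·37.5 = 104.5000; (r_i+r_j)·cross = 9·104.5000 = 940.5000
Σcross = 1047.7500 → A = |Σcross|/2 = 523.8750 mm²
Σ(r_i+r_j)·cross = 37547.2500 → first moment M = |Σ|/6 = 6257.8750
R_c = M/A = 6257.8750/523.8750 = 11.9454 mm
θ = 283° = 4.939282 rad
V = θ·R_c·A = 4.939282·11.9454·523.8750 = 30909.408 mm³

Volume = 30909.408 mm³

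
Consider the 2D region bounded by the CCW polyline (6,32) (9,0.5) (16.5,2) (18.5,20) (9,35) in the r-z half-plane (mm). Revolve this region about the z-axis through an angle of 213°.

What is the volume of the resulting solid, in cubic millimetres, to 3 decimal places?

Volume = 12549.756 mm³

Profile (r,z), 5 vertices: (6,32) (9,0.5) (16.5,2) (18.5,20) (9,35)
edge 0: (6,32)→(9,0.5)  cross = 6·0.5 − 9·32 = -285.0000; (r_i+r_j)·cross = 15·-285.0000 = -4275.0000
edge 1: (9,0.5)→(16.5,2)  cross = 9·2 − 16.5·0.5 = 9.7500; (r_i+r_j)·cross = 25.5·9.7500 = 248.6250
edge 2: (16.5,2)→(18.5,20)  cross = 16.5·20 − 18.5·2 = 293.0000; (r_i+r_j)·cross = 35·293.0000 = 10255.0000
edge 3: (18.5,20)→(9,35)  cross = 18.5·35 − 9·20 = 467.5000; (r_i+r_j)·cross = 27.5·467.5000 = 12856.2500
edge 4: (9,35)→(6,32)  cross = 9·32 − 6·35 = 78.0000; (r_i+r_j)·cross = 15·78.0000 = 1170.0000
Σcross = 563.2500 → A = |Σcross|/2 = 281.6250 mm²
Σ(r_i+r_j)·cross = 20254.8750 → first moment M = |Σ|/6 = 3375.8125
R_c = M/A = 3375.8125/281.6250 = 11.9869 mm
θ = 213° = 3.717551 rad
V = θ·R_c·A = 3.717551·11.9869·281.6250 = 12549.756 mm³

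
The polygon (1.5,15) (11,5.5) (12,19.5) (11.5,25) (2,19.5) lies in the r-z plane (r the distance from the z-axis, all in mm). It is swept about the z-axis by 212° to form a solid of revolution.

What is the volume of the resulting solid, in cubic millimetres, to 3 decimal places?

Profile (r,z), 5 vertices: (1.5,15) (11,5.5) (12,19.5) (11.5,25) (2,19.5)
edge 0: (1.5,15)→(11,5.5)  cross = 1.5·5.5 − 11·15 = -156.7500; (r_i+r_j)·cross = 12.5·-156.7500 = -1959.3750
edge 1: (11,5.5)→(12,19.5)  cross = 11·19.5 − 12·5.5 = 148.5000; (r_i+r_j)·cross = 23·148.5000 = 3415.5000
edge 2: (12,19.5)→(11.5,25)  cross = 12·25 − 11.5·19.5 = 75.7500; (r_i+r_j)·cross = 23.5·75.7500 = 1780.1250
edge 3: (11.5,25)→(2,19.5)  cross = 11.5·19.5 − 2·25 = 174.2500; (r_i+r_j)·cross = 13.5·174.2500 = 2352.3750
edge 4: (2,19.5)→(1.5,15)  cross = 2·15 − 1.5·19.5 = 0.7500; (r_i+r_j)·cross = 3.5·0.7500 = 2.6250
Σcross = 242.5000 → A = |Σcross|/2 = 121.2500 mm²
Σ(r_i+r_j)·cross = 5591.2500 → first moment M = |Σ|/6 = 931.8750
R_c = M/A = 931.8750/121.2500 = 7.6856 mm
θ = 212° = 3.700098 rad
V = θ·R_c·A = 3.700098·7.6856·121.2500 = 3448.029 mm³

Volume = 3448.029 mm³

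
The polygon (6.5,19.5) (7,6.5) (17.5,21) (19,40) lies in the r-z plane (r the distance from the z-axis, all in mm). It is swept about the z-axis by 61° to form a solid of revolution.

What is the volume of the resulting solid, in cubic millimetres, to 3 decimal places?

Profile (r,z), 4 vertices: (6.5,19.5) (7,6.5) (17.5,21) (19,40)
edge 0: (6.5,19.5)→(7,6.5)  cross = 6.5·6.5 − 7·19.5 = -94.2500; (r_i+r_j)·cross = 13.5·-94.2500 = -1272.3750
edge 1: (7,6.5)→(17.5,21)  cross = 7·21 − 17.5·6.5 = 33.2500; (r_i+r_j)·cross = 24.5·33.2500 = 814.6250
edge 2: (17.5,21)→(19,40)  cross = 17.5·40 − 19·21 = 301.0000; (r_i+r_j)·cross = 36.5·301.0000 = 10986.5000
edge 3: (19,40)→(6.5,19.5)  cross = 19·19.5 − 6.5·40 = 110.5000; (r_i+r_j)·cross = 25.5·110.5000 = 2817.7500
Σcross = 350.5000 → A = |Σcross|/2 = 175.2500 mm²
Σ(r_i+r_j)·cross = 13346.5000 → first moment M = |Σ|/6 = 2224.4167
R_c = M/A = 2224.4167/175.2500 = 12.6928 mm
θ = 61° = 1.064651 rad
V = θ·R_c·A = 1.064651·12.6928·175.2500 = 2368.227 mm³

Volume = 2368.227 mm³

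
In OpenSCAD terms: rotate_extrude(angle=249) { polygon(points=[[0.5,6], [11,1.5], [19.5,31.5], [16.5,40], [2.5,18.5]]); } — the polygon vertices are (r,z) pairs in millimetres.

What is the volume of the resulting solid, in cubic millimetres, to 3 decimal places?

Profile (r,z), 5 vertices: (0.5,6) (11,1.5) (19.5,31.5) (16.5,40) (2.5,18.5)
edge 0: (0.5,6)→(11,1.5)  cross = 0.5·1.5 − 11·6 = -65.2500; (r_i+r_j)·cross = 11.5·-65.2500 = -750.3750
edge 1: (11,1.5)→(19.5,31.5)  cross = 11·31.5 − 19.5·1.5 = 317.2500; (r_i+r_j)·cross = 30.5·317.2500 = 9676.1250
edge 2: (19.5,31.5)→(16.5,40)  cross = 19.5·40 − 16.5·31.5 = 260.2500; (r_i+r_j)·cross = 36·260.2500 = 9369.0000
edge 3: (16.5,40)→(2.5,18.5)  cross = 16.5·18.5 − 2.5·40 = 205.2500; (r_i+r_j)·cross = 19·205.2500 = 3899.7500
edge 4: (2.5,18.5)→(0.5,6)  cross = 2.5·6 − 0.5·18.5 = 5.7500; (r_i+r_j)·cross = 3·5.7500 = 17.2500
Σcross = 723.2500 → A = |Σcross|/2 = 361.6250 mm²
Σ(r_i+r_j)·cross = 22211.7500 → first moment M = |Σ|/6 = 3701.9583
R_c = M/A = 3701.9583/361.6250 = 10.2370 mm
θ = 249° = 4.345870 rad
V = θ·R_c·A = 4.345870·10.2370·361.6250 = 16088.229 mm³

Volume = 16088.229 mm³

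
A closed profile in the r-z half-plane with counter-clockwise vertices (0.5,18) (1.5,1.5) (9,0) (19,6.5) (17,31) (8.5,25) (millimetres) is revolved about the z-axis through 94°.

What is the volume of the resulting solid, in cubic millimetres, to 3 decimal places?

Profile (r,z), 6 vertices: (0.5,18) (1.5,1.5) (9,0) (19,6.5) (17,31) (8.5,25)
edge 0: (0.5,18)→(1.5,1.5)  cross = 0.5·1.5 − 1.5·18 = -26.2500; (r_i+r_j)·cross = 2·-26.2500 = -52.5000
edge 1: (1.5,1.5)→(9,0)  cross = 1.5·0 − 9·1.5 = -13.5000; (r_i+r_j)·cross = 10.5·-13.5000 = -141.7500
edge 2: (9,0)→(19,6.5)  cross = 9·6.5 − 19·0 = 58.5000; (r_i+r_j)·cross = 28·58.5000 = 1638.0000
edge 3: (19,6.5)→(17,31)  cross = 19·31 − 17·6.5 = 478.5000; (r_i+r_j)·cross = 36·478.5000 = 17226.0000
edge 4: (17,31)→(8.5,25)  cross = 17·25 − 8.5·31 = 161.5000; (r_i+r_j)·cross = 25.5·161.5000 = 4118.2500
edge 5: (8.5,25)→(0.5,18)  cross = 8.5·18 − 0.5·25 = 140.5000; (r_i+r_j)·cross = 9·140.5000 = 1264.5000
Σcross = 799.2500 → A = |Σcross|/2 = 399.6250 mm²
Σ(r_i+r_j)·cross = 24052.5000 → first moment M = |Σ|/6 = 4008.7500
R_c = M/A = 4008.7500/399.6250 = 10.0313 mm
θ = 94° = 1.640609 rad
V = θ·R_c·A = 1.640609·10.0313·399.6250 = 6576.793 mm³

Volume = 6576.793 mm³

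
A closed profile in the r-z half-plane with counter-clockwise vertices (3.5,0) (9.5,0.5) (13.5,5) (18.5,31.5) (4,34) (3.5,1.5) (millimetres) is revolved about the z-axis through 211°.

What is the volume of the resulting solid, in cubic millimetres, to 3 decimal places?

Profile (r,z), 6 vertices: (3.5,0) (9.5,0.5) (13.5,5) (18.5,31.5) (4,34) (3.5,1.5)
edge 0: (3.5,0)→(9.5,0.5)  cross = 3.5·0.5 − 9.5·0 = 1.7500; (r_i+r_j)·cross = 13·1.7500 = 22.7500
edge 1: (9.5,0.5)→(13.5,5)  cross = 9.5·5 − 13.5·0.5 = 40.7500; (r_i+r_j)·cross = 23·40.7500 = 937.2500
edge 2: (13.5,5)→(18.5,31.5)  cross = 13.5·31.5 − 18.5·5 = 332.7500; (r_i+r_j)·cross = 32·332.7500 = 10648.0000
edge 3: (18.5,31.5)→(4,34)  cross = 18.5·34 − 4·31.5 = 503.0000; (r_i+r_j)·cross = 22.5·503.0000 = 11317.5000
edge 4: (4,34)→(3.5,1.5)  cross = 4·1.5 − 3.5·34 = -113.0000; (r_i+r_j)·cross = 7.5·-113.0000 = -847.5000
edge 5: (3.5,1.5)→(3.5,0)  cross = 3.5·0 − 3.5·1.5 = -5.2500; (r_i+r_j)·cross = 7·-5.2500 = -36.7500
Σcross = 760.0000 → A = |Σcross|/2 = 380.0000 mm²
Σ(r_i+r_j)·cross = 22041.2500 → first moment M = |Σ|/6 = 3673.5417
R_c = M/A = 3673.5417/380.0000 = 9.6672 mm
θ = 211° = 3.682645 rad
V = θ·R_c·A = 3.682645·9.6672·380.0000 = 13528.349 mm³

Volume = 13528.349 mm³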